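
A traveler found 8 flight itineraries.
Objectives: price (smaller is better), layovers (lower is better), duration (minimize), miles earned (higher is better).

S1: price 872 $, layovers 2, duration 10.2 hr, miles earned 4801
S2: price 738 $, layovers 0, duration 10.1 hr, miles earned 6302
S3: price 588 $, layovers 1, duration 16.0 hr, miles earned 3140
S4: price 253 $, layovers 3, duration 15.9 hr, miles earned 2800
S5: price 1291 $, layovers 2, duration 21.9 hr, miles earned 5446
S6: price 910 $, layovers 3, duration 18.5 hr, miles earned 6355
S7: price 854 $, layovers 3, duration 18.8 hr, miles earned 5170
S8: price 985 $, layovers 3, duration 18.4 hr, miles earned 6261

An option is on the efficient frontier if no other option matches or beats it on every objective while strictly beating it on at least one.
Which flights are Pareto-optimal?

S2, S3, S4, S6

S1: dominated by S2 (price 738≤872, layovers 0≤2, duration 10.1≤10.2, miles earned 6302≥4801).
S2: not dominated (best layovers).
S3: not dominated.
S4: not dominated (best price).
S5: dominated by S2 (price 738≤1291, layovers 0≤2, duration 10.1≤21.9, miles earned 6302≥5446).
S6: not dominated (best miles earned).
S7: dominated by S2 (price 738≤854, layovers 0≤3, duration 10.1≤18.8, miles earned 6302≥5170).
S8: dominated by S2 (price 738≤985, layovers 0≤3, duration 10.1≤18.4, miles earned 6302≥6261).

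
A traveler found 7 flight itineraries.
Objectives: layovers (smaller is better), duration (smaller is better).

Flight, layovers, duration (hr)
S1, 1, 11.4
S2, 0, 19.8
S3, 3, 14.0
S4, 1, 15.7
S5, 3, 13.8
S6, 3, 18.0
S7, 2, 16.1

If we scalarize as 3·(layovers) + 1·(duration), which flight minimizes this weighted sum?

S1

S1: 3·1 + 1·11.4 = 14.4
S2: 3·0 + 1·19.8 = 19.8
S3: 3·3 + 1·14.0 = 23.0
S4: 3·1 + 1·15.7 = 18.7
S5: 3·3 + 1·13.8 = 22.8
S6: 3·3 + 1·18.0 = 27.0
S7: 3·2 + 1·16.1 = 22.1
Lowest: S1 at 14.4.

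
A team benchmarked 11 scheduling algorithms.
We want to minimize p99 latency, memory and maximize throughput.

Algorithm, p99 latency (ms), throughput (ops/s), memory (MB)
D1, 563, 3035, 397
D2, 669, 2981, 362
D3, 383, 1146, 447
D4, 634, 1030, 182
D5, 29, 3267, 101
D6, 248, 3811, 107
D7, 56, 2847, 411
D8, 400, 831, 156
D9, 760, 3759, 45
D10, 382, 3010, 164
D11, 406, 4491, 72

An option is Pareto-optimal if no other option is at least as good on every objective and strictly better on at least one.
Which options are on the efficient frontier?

D1: dominated by D5 (p99 latency 29≤563, throughput 3267≥3035, memory 101≤397).
D2: dominated by D5 (p99 latency 29≤669, throughput 3267≥2981, memory 101≤362).
D3: dominated by D5 (p99 latency 29≤383, throughput 3267≥1146, memory 101≤447).
D4: dominated by D5 (p99 latency 29≤634, throughput 3267≥1030, memory 101≤182).
D5: not dominated (best p99 latency).
D6: not dominated.
D7: dominated by D5 (p99 latency 29≤56, throughput 3267≥2847, memory 101≤411).
D8: dominated by D5 (p99 latency 29≤400, throughput 3267≥831, memory 101≤156).
D9: not dominated (best memory).
D10: dominated by D5 (p99 latency 29≤382, throughput 3267≥3010, memory 101≤164).
D11: not dominated (best throughput).

D5, D6, D9, D11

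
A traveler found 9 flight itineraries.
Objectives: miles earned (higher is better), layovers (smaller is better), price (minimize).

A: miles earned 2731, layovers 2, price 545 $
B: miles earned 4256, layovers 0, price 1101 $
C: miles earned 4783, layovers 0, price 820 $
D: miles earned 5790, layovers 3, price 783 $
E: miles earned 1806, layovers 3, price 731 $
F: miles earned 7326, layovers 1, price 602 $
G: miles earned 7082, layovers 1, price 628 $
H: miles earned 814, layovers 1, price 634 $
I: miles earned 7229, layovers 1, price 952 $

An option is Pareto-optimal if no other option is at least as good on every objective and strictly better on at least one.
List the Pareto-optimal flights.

A, C, F

A: not dominated (best price).
B: dominated by C (miles earned 4783≥4256, layovers 0≤0, price 820≤1101).
C: not dominated.
D: dominated by F (miles earned 7326≥5790, layovers 1≤3, price 602≤783).
E: dominated by A (miles earned 2731≥1806, layovers 2≤3, price 545≤731).
F: not dominated (best miles earned).
G: dominated by F (miles earned 7326≥7082, layovers 1≤1, price 602≤628).
H: dominated by F (miles earned 7326≥814, layovers 1≤1, price 602≤634).
I: dominated by F (miles earned 7326≥7229, layovers 1≤1, price 602≤952).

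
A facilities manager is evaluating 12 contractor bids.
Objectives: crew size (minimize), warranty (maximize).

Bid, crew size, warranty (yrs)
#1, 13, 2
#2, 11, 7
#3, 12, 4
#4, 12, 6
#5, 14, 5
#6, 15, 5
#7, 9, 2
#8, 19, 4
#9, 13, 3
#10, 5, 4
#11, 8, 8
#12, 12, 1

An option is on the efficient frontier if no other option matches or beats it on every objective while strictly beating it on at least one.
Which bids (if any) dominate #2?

#11

#11: crew size 8≤11, warranty 8≥7 — dominates #2.
Others (#1, #3, #4, #5, #6, #7, #8, #9, #10, #12) are each worse than #2 on at least one objective.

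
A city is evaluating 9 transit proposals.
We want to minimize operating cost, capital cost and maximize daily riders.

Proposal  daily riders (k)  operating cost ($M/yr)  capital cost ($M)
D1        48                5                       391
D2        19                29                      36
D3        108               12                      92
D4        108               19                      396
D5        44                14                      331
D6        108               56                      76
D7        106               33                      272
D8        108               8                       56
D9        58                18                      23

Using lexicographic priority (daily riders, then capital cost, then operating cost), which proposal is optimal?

D8

First maximize daily riders: best is 108, kept {D3, D4, D6, D8}.
Then minimize capital cost: best is 56, kept {D8}.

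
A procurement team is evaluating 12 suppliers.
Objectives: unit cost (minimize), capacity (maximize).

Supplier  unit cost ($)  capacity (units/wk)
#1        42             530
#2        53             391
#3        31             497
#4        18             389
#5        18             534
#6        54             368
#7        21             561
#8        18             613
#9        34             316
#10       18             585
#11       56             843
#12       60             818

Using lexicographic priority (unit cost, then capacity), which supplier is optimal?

First minimize unit cost: best is 18, kept {#4, #5, #8, #10}.
Then maximize capacity: best is 613, kept {#8}.

#8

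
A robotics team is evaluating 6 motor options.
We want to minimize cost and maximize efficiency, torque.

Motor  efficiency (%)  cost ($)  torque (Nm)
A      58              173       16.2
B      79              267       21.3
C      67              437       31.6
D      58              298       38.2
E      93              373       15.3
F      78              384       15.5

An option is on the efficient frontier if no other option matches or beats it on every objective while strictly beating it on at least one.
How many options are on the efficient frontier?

A: not dominated (best cost).
B: not dominated.
C: not dominated.
D: not dominated (best torque).
E: not dominated (best efficiency).
F: dominated by B (efficiency 79≥78, cost 267≤384, torque 21.3≥15.5).
Pareto-optimal: A, B, C, D, E → 5.

5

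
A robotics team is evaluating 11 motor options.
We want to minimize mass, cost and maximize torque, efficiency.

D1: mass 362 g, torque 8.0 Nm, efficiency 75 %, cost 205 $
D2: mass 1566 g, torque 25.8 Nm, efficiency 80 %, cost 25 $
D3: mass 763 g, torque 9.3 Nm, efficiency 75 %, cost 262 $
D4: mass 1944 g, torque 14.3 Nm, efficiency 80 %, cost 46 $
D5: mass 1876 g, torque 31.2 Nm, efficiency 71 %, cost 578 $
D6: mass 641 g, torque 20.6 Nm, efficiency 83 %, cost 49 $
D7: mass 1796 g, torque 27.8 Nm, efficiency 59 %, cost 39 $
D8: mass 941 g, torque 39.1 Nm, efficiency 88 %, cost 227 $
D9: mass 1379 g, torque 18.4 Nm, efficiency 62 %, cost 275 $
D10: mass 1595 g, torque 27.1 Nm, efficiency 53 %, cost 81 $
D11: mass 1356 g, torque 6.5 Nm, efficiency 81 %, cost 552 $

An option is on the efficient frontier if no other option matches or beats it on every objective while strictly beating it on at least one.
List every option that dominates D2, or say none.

none

D1: worse on torque (8.0 vs 25.8).
D3: worse on torque (9.3 vs 25.8).
D4: worse on mass (1944 vs 1566).
D5: worse on mass (1876 vs 1566).
D6: worse on torque (20.6 vs 25.8).
D7: worse on mass (1796 vs 1566).
D8: worse on cost (227 vs 25).
D9: worse on torque (18.4 vs 25.8).
D10: worse on mass (1595 vs 1566).
D11: worse on torque (6.5 vs 25.8).
No option dominates D2.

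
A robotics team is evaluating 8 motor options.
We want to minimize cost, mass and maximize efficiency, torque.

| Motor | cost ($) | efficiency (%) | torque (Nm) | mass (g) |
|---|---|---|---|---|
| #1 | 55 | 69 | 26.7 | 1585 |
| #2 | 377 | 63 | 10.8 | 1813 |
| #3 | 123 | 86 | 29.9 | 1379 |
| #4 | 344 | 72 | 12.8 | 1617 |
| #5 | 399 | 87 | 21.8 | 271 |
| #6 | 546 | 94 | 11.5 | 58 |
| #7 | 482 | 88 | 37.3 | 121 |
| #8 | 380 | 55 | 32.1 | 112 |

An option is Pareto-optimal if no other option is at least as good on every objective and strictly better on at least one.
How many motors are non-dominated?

#1: not dominated (best cost).
#2: dominated by #1 (cost 55≤377, efficiency 69≥63, torque 26.7≥10.8, mass 1585≤1813).
#3: not dominated.
#4: dominated by #3 (cost 123≤344, efficiency 86≥72, torque 29.9≥12.8, mass 1379≤1617).
#5: not dominated.
#6: not dominated (best efficiency).
#7: not dominated (best torque).
#8: not dominated.
Pareto-optimal: #1, #3, #5, #6, #7, #8 → 6.

6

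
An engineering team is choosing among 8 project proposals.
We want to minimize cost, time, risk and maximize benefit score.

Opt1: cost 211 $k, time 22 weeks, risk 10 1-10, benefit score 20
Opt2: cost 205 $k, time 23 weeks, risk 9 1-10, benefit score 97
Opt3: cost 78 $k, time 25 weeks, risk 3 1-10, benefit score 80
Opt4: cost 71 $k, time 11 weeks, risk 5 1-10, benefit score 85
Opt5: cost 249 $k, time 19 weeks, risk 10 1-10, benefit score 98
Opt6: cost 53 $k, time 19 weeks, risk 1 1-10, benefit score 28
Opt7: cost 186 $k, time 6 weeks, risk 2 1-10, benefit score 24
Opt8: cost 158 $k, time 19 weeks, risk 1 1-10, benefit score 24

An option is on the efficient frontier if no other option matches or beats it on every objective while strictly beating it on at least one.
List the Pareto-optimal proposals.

Opt2, Opt3, Opt4, Opt5, Opt6, Opt7

Opt1: dominated by Opt4 (cost 71≤211, time 11≤22, risk 5≤10, benefit score 85≥20).
Opt2: not dominated.
Opt3: not dominated.
Opt4: not dominated.
Opt5: not dominated (best benefit score).
Opt6: not dominated (best cost).
Opt7: not dominated (best time).
Opt8: dominated by Opt6 (cost 53≤158, time 19≤19, risk 1≤1, benefit score 28≥24).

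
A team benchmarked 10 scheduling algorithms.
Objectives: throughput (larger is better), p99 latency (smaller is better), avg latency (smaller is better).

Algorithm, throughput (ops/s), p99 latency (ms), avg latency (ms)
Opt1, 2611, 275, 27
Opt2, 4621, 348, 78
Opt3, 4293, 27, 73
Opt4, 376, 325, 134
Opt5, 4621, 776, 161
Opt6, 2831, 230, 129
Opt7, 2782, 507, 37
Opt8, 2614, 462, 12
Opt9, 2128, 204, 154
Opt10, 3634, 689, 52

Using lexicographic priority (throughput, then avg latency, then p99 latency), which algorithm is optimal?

First maximize throughput: best is 4621, kept {Opt2, Opt5}.
Then minimize avg latency: best is 78, kept {Opt2}.

Opt2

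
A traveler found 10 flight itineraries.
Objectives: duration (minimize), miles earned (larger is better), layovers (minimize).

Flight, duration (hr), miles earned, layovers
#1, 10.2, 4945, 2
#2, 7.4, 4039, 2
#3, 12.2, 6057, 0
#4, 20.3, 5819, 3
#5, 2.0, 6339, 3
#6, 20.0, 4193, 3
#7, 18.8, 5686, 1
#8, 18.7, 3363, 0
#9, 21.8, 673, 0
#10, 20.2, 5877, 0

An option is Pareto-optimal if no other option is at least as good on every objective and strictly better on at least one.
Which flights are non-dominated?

#1, #2, #3, #5

#1: not dominated.
#2: not dominated.
#3: not dominated.
#4: dominated by #3 (duration 12.2≤20.3, miles earned 6057≥5819, layovers 0≤3).
#5: not dominated (best duration).
#6: dominated by #1 (duration 10.2≤20.0, miles earned 4945≥4193, layovers 2≤3).
#7: dominated by #3 (duration 12.2≤18.8, miles earned 6057≥5686, layovers 0≤1).
#8: dominated by #3 (duration 12.2≤18.7, miles earned 6057≥3363, layovers 0≤0).
#9: dominated by #3 (duration 12.2≤21.8, miles earned 6057≥673, layovers 0≤0).
#10: dominated by #3 (duration 12.2≤20.2, miles earned 6057≥5877, layovers 0≤0).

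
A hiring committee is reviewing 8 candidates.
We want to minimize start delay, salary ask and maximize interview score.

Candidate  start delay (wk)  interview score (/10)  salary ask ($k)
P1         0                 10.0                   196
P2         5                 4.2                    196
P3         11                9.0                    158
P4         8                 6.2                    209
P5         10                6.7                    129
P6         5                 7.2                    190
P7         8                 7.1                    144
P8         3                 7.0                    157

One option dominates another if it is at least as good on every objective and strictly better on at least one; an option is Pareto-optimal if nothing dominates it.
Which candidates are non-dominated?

P1, P3, P5, P6, P7, P8

P1: not dominated (best start delay).
P2: dominated by P1 (start delay 0≤5, interview score 10.0≥4.2, salary ask 196≤196).
P3: not dominated.
P4: dominated by P1 (start delay 0≤8, interview score 10.0≥6.2, salary ask 196≤209).
P5: not dominated (best salary ask).
P6: not dominated.
P7: not dominated.
P8: not dominated.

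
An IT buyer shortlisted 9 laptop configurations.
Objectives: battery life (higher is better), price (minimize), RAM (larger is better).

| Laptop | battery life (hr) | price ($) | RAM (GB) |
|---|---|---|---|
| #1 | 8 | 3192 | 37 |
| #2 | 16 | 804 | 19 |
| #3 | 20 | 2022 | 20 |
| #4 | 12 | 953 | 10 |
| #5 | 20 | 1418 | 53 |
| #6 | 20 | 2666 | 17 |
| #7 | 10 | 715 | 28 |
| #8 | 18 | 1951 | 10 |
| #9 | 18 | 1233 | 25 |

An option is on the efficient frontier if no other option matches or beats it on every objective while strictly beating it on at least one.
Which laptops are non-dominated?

#1: dominated by #5 (battery life 20≥8, price 1418≤3192, RAM 53≥37).
#2: not dominated.
#3: dominated by #5 (battery life 20≥20, price 1418≤2022, RAM 53≥20).
#4: dominated by #2 (battery life 16≥12, price 804≤953, RAM 19≥10).
#5: not dominated (best RAM).
#6: dominated by #3 (battery life 20≥20, price 2022≤2666, RAM 20≥17).
#7: not dominated (best price).
#8: dominated by #5 (battery life 20≥18, price 1418≤1951, RAM 53≥10).
#9: not dominated.

#2, #5, #7, #9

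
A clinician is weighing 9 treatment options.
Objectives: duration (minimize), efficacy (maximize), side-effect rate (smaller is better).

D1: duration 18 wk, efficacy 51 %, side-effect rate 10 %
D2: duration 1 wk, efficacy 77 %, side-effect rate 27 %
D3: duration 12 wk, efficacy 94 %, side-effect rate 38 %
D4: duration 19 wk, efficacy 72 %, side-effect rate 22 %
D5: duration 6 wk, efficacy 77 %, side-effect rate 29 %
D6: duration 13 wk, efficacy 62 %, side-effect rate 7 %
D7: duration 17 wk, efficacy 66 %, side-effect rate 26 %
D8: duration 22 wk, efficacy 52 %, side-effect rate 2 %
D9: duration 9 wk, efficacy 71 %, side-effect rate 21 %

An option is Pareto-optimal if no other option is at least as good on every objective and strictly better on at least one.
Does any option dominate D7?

Yes

D9 vs D7: duration 9≤17, efficacy 71≥66, side-effect rate 21≤26 — D9 is at least as good on every objective and strictly better on at least one, so D9 dominates D7.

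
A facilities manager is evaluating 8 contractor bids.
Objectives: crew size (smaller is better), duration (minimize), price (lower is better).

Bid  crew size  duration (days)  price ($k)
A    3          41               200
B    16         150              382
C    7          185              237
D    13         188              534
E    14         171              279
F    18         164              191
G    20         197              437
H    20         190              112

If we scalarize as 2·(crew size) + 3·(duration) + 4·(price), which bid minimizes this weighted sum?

A

A: 2·3 + 3·41 + 4·200 = 929
B: 2·16 + 3·150 + 4·382 = 2010
C: 2·7 + 3·185 + 4·237 = 1517
D: 2·13 + 3·188 + 4·534 = 2726
E: 2·14 + 3·171 + 4·279 = 1657
F: 2·18 + 3·164 + 4·191 = 1292
G: 2·20 + 3·197 + 4·437 = 2379
H: 2·20 + 3·190 + 4·112 = 1058
Lowest: A at 929.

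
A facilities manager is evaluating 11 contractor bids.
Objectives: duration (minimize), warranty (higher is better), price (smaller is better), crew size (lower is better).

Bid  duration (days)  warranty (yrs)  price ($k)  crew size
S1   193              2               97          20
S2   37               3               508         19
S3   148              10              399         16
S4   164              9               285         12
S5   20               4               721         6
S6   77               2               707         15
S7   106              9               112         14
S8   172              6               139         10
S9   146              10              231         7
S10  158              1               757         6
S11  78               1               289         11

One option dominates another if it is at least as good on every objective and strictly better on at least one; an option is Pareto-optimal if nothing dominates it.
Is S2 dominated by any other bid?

No

S1: worse on duration (193 vs 37).
S3: worse on duration (148 vs 37).
S4: worse on duration (164 vs 37).
S5: worse on price (721 vs 508).
S6: worse on duration (77 vs 37).
S7: worse on duration (106 vs 37).
S8: worse on duration (172 vs 37).
S9: worse on duration (146 vs 37).
S10: worse on duration (158 vs 37).
S11: worse on duration (78 vs 37).
No option is at least as good as S2 on every objective and strictly better on one.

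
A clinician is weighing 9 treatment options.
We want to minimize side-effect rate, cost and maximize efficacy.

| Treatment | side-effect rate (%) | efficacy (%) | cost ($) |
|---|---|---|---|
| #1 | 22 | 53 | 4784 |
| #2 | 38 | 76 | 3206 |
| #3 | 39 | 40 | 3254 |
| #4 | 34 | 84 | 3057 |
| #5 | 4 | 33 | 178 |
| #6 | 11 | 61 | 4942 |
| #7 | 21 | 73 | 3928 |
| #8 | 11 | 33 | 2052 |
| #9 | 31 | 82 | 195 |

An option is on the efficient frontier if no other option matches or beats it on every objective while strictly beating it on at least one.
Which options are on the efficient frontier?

#1: dominated by #7 (side-effect rate 21≤22, efficacy 73≥53, cost 3928≤4784).
#2: dominated by #4 (side-effect rate 34≤38, efficacy 84≥76, cost 3057≤3206).
#3: dominated by #2 (side-effect rate 38≤39, efficacy 76≥40, cost 3206≤3254).
#4: not dominated (best efficacy).
#5: not dominated (best side-effect rate).
#6: not dominated.
#7: not dominated.
#8: dominated by #5 (side-effect rate 4≤11, efficacy 33≥33, cost 178≤2052).
#9: not dominated.

#4, #5, #6, #7, #9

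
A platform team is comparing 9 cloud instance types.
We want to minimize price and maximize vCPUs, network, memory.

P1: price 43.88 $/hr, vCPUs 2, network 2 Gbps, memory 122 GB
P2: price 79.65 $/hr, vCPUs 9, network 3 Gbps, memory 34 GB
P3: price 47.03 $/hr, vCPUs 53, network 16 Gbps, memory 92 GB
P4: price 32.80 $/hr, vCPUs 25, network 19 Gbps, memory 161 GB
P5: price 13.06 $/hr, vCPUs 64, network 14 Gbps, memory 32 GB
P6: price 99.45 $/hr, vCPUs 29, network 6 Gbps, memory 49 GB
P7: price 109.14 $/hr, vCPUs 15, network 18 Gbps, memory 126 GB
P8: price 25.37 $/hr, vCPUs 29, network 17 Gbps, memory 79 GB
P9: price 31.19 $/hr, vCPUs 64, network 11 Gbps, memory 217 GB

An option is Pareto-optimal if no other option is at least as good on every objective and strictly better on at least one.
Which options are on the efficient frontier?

P3, P4, P5, P8, P9

P1: dominated by P4 (price 32.80≤43.88, vCPUs 25≥2, network 19≥2, memory 161≥122).
P2: dominated by P3 (price 47.03≤79.65, vCPUs 53≥9, network 16≥3, memory 92≥34).
P3: not dominated.
P4: not dominated (best network).
P5: not dominated (best price).
P6: dominated by P3 (price 47.03≤99.45, vCPUs 53≥29, network 16≥6, memory 92≥49).
P7: dominated by P4 (price 32.80≤109.14, vCPUs 25≥15, network 19≥18, memory 161≥126).
P8: not dominated.
P9: not dominated (best memory).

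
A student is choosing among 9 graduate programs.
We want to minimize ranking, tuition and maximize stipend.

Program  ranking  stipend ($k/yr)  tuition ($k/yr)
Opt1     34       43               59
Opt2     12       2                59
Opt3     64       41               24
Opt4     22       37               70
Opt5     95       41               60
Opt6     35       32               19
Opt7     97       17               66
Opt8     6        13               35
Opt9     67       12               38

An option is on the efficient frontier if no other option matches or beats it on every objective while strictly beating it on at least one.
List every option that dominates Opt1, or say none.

Opt2: worse on stipend (2 vs 43).
Opt3: worse on ranking (64 vs 34).
Opt4: worse on stipend (37 vs 43).
Opt5: worse on ranking (95 vs 34).
Opt6: worse on ranking (35 vs 34).
Opt7: worse on ranking (97 vs 34).
Opt8: worse on stipend (13 vs 43).
Opt9: worse on ranking (67 vs 34).
No option dominates Opt1.

none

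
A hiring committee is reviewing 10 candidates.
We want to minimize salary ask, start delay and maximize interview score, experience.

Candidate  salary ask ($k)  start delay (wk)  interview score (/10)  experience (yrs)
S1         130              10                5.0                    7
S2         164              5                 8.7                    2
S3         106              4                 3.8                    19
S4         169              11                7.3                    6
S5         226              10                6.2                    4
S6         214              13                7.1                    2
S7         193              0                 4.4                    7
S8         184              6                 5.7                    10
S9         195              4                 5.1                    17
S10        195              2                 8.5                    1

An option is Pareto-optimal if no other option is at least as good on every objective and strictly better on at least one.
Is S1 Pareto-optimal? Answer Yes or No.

S2: worse on salary ask (164 vs 130).
S3: worse on interview score (3.8 vs 5.0).
S4: worse on salary ask (169 vs 130).
S5: worse on salary ask (226 vs 130).
S6: worse on salary ask (214 vs 130).
S7: worse on salary ask (193 vs 130).
S8: worse on salary ask (184 vs 130).
S9: worse on salary ask (195 vs 130).
S10: worse on salary ask (195 vs 130).
No option is at least as good as S1 on every objective and strictly better on one.

Yes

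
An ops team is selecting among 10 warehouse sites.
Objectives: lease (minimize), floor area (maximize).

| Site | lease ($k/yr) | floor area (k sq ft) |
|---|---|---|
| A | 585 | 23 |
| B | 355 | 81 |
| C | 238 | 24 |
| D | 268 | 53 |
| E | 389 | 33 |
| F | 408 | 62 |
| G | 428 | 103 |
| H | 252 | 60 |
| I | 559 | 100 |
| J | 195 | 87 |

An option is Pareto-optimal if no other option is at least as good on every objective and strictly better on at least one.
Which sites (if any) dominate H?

J: lease 195≤252, floor area 87≥60 — dominates H.
Others (A, B, C, D, E, F, G, I) are each worse than H on at least one objective.

J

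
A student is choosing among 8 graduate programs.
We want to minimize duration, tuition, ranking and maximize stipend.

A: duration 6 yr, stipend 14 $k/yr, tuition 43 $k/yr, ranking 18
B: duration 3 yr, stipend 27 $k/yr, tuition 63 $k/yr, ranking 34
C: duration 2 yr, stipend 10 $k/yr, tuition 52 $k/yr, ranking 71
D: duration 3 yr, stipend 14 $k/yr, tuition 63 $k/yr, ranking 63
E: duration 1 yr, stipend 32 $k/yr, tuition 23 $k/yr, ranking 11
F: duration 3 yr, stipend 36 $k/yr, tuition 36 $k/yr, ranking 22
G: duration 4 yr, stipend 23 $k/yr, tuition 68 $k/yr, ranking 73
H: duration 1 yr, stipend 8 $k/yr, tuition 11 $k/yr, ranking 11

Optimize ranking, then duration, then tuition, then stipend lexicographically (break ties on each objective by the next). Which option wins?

H

First minimize ranking: best is 11, kept {E, H}.
Then minimize duration: best is 1, kept {E, H}.
Then minimize tuition: best is 11, kept {H}.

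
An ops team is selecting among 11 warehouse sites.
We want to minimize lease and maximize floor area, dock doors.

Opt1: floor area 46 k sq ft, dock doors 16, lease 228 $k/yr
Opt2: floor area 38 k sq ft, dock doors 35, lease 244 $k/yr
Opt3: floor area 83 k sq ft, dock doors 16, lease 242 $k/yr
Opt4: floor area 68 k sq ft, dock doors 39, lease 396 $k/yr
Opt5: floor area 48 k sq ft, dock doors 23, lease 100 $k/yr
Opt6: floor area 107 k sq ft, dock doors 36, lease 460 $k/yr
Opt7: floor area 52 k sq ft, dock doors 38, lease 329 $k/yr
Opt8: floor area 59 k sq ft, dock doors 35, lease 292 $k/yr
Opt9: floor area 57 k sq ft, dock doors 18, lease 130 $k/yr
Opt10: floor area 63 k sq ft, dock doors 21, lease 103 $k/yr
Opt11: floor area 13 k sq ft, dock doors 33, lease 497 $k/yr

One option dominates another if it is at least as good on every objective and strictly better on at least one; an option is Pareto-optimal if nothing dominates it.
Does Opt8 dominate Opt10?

Opt8 vs Opt10: Opt8 is worse on floor area (59 vs 63), so it does not dominate Opt10.

No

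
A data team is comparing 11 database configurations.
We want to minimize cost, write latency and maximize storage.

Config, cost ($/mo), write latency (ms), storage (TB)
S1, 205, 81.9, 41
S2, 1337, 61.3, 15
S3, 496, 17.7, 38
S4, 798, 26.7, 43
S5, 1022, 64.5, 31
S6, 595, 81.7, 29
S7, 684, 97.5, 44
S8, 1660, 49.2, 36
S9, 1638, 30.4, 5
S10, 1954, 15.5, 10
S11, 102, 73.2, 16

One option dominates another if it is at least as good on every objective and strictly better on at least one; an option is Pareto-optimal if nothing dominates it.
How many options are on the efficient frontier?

6

S1: not dominated.
S2: dominated by S3 (cost 496≤1337, write latency 17.7≤61.3, storage 38≥15).
S3: not dominated.
S4: not dominated.
S5: dominated by S3 (cost 496≤1022, write latency 17.7≤64.5, storage 38≥31).
S6: dominated by S3 (cost 496≤595, write latency 17.7≤81.7, storage 38≥29).
S7: not dominated (best storage).
S8: dominated by S3 (cost 496≤1660, write latency 17.7≤49.2, storage 38≥36).
S9: dominated by S3 (cost 496≤1638, write latency 17.7≤30.4, storage 38≥5).
S10: not dominated (best write latency).
S11: not dominated (best cost).
Pareto-optimal: S1, S3, S4, S7, S10, S11 → 6.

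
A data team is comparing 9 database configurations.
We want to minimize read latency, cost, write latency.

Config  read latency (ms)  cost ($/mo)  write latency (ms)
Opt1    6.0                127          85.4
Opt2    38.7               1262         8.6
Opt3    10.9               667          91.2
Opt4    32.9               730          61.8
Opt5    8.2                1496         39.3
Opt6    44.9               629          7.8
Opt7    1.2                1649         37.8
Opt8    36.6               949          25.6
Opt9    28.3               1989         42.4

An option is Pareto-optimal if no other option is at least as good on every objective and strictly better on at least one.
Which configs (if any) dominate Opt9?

Opt5, Opt7

Opt5: read latency 8.2≤28.3, cost 1496≤1989, write latency 39.3≤42.4 — dominates Opt9.
Opt7: read latency 1.2≤28.3, cost 1649≤1989, write latency 37.8≤42.4 — dominates Opt9.
Others (Opt1, Opt2, Opt3, Opt4, Opt6, Opt8) are each worse than Opt9 on at least one objective.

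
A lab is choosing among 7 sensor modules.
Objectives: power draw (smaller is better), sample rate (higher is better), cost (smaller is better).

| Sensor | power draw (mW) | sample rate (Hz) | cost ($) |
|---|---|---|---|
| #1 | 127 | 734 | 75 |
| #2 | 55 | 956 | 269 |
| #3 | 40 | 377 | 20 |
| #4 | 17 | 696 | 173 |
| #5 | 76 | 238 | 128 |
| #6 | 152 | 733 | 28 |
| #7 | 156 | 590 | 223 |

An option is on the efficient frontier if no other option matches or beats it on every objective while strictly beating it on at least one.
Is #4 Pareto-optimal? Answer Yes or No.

Yes

#1: worse on power draw (127 vs 17).
#2: worse on power draw (55 vs 17).
#3: worse on power draw (40 vs 17).
#5: worse on power draw (76 vs 17).
#6: worse on power draw (152 vs 17).
#7: worse on power draw (156 vs 17).
No option is at least as good as #4 on every objective and strictly better on one.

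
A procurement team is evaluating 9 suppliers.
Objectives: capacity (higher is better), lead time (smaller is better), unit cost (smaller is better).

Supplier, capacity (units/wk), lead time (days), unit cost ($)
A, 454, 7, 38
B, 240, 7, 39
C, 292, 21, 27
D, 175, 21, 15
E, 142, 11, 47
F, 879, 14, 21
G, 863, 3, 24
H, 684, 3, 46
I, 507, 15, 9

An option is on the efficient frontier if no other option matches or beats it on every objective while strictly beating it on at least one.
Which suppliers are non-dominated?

A: dominated by G (capacity 863≥454, lead time 3≤7, unit cost 24≤38).
B: dominated by A (capacity 454≥240, lead time 7≤7, unit cost 38≤39).
C: dominated by F (capacity 879≥292, lead time 14≤21, unit cost 21≤27).
D: dominated by I (capacity 507≥175, lead time 15≤21, unit cost 9≤15).
E: dominated by A (capacity 454≥142, lead time 7≤11, unit cost 38≤47).
F: not dominated (best capacity).
G: not dominated.
H: dominated by G (capacity 863≥684, lead time 3≤3, unit cost 24≤46).
I: not dominated (best unit cost).

F, G, I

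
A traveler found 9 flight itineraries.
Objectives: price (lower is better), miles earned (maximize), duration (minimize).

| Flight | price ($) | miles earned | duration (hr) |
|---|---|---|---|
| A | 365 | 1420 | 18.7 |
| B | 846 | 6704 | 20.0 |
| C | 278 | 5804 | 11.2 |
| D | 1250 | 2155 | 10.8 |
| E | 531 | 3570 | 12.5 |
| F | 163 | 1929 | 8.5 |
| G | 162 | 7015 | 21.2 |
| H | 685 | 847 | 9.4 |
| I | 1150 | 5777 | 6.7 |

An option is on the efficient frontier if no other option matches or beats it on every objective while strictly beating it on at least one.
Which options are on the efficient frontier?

B, C, F, G, I

A: dominated by C (price 278≤365, miles earned 5804≥1420, duration 11.2≤18.7).
B: not dominated.
C: not dominated.
D: dominated by I (price 1150≤1250, miles earned 5777≥2155, duration 6.7≤10.8).
E: dominated by C (price 278≤531, miles earned 5804≥3570, duration 11.2≤12.5).
F: not dominated.
G: not dominated (best price).
H: dominated by F (price 163≤685, miles earned 1929≥847, duration 8.5≤9.4).
I: not dominated (best duration).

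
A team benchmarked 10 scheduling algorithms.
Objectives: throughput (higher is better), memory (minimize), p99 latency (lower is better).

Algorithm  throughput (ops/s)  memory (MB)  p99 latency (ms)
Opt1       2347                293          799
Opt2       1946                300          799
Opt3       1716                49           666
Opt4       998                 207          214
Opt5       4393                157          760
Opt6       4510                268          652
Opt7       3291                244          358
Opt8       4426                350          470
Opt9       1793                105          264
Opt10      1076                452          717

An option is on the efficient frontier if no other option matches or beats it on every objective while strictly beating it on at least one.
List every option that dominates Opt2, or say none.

Opt1: throughput 2347≥1946, memory 293≤300, p99 latency 799≤799 — dominates Opt2.
Opt5: throughput 4393≥1946, memory 157≤300, p99 latency 760≤799 — dominates Opt2.
Opt6: throughput 4510≥1946, memory 268≤300, p99 latency 652≤799 — dominates Opt2.
Opt7: throughput 3291≥1946, memory 244≤300, p99 latency 358≤799 — dominates Opt2.
Others (Opt3, Opt4, Opt8, Opt9, Opt10) are each worse than Opt2 on at least one objective.

Opt1, Opt5, Opt6, Opt7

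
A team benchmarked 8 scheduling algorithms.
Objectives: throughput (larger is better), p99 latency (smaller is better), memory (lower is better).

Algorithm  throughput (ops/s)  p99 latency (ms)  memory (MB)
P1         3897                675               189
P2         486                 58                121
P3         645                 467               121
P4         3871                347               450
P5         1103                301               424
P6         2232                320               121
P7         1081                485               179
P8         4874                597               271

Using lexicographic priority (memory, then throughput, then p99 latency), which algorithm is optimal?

P6

First minimize memory: best is 121, kept {P2, P3, P6}.
Then maximize throughput: best is 2232, kept {P6}.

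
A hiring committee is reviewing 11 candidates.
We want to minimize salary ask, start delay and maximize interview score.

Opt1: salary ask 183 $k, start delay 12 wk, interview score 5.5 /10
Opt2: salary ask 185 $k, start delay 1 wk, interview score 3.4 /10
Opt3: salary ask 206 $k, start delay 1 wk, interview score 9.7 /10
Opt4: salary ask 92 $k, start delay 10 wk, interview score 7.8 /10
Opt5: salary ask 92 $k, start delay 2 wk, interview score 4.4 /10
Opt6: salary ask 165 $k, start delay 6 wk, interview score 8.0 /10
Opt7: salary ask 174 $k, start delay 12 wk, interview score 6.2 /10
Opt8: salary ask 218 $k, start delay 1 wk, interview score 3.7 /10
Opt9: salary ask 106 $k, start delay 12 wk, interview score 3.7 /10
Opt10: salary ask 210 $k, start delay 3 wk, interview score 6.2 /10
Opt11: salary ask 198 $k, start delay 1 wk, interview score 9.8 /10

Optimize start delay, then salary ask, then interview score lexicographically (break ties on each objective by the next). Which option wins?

Opt2

First minimize start delay: best is 1, kept {Opt2, Opt3, Opt8, Opt11}.
Then minimize salary ask: best is 185, kept {Opt2}.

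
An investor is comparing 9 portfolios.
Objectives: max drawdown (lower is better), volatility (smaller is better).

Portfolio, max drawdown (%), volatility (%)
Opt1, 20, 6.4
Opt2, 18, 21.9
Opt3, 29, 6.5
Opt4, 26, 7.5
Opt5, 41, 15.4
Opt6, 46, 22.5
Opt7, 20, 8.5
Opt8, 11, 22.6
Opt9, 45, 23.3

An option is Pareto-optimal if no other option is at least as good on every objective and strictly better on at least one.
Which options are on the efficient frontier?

Opt1, Opt2, Opt8

Opt1: not dominated (best volatility).
Opt2: not dominated.
Opt3: dominated by Opt1 (max drawdown 20≤29, volatility 6.4≤6.5).
Opt4: dominated by Opt1 (max drawdown 20≤26, volatility 6.4≤7.5).
Opt5: dominated by Opt1 (max drawdown 20≤41, volatility 6.4≤15.4).
Opt6: dominated by Opt1 (max drawdown 20≤46, volatility 6.4≤22.5).
Opt7: dominated by Opt1 (max drawdown 20≤20, volatility 6.4≤8.5).
Opt8: not dominated (best max drawdown).
Opt9: dominated by Opt1 (max drawdown 20≤45, volatility 6.4≤23.3).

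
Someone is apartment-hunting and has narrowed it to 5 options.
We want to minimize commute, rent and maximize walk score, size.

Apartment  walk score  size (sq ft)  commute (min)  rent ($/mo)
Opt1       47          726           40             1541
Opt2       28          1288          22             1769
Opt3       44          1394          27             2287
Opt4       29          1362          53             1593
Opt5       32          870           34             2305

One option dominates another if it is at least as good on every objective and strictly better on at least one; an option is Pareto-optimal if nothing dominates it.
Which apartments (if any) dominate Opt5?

Opt3: walk score 44≥32, size 1394≥870, commute 27≤34, rent 2287≤2305 — dominates Opt5.
Others (Opt1, Opt2, Opt4) are each worse than Opt5 on at least one objective.

Opt3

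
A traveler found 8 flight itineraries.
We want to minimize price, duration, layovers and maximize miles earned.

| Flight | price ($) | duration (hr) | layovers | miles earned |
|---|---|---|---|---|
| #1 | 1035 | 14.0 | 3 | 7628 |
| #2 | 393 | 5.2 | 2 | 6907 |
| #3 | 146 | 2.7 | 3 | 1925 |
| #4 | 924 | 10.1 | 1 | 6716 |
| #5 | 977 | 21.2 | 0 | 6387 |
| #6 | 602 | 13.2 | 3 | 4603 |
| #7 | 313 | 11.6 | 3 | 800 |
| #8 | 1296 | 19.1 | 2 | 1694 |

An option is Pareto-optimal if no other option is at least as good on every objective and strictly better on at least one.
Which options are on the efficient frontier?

#1: not dominated (best miles earned).
#2: not dominated.
#3: not dominated (best price).
#4: not dominated.
#5: not dominated (best layovers).
#6: dominated by #2 (price 393≤602, duration 5.2≤13.2, layovers 2≤3, miles earned 6907≥4603).
#7: dominated by #3 (price 146≤313, duration 2.7≤11.6, layovers 3≤3, miles earned 1925≥800).
#8: dominated by #2 (price 393≤1296, duration 5.2≤19.1, layovers 2≤2, miles earned 6907≥1694).

#1, #2, #3, #4, #5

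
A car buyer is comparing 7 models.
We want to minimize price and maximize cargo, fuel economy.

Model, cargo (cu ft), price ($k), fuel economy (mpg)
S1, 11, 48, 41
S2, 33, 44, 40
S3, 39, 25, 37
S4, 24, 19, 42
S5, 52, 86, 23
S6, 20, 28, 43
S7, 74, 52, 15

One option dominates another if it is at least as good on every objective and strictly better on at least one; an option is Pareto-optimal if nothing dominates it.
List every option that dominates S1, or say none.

S4: cargo 24≥11, price 19≤48, fuel economy 42≥41 — dominates S1.
S6: cargo 20≥11, price 28≤48, fuel economy 43≥41 — dominates S1.
Others (S2, S3, S5, S7) are each worse than S1 on at least one objective.

S4, S6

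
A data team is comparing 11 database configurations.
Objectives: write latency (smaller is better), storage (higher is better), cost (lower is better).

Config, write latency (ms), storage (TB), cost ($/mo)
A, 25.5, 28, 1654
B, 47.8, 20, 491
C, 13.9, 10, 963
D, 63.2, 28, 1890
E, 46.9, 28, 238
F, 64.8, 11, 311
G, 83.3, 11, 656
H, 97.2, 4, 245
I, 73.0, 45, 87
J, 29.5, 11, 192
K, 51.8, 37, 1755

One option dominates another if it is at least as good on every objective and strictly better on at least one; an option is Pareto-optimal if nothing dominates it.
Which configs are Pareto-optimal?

A, C, E, I, J, K

A: not dominated.
B: dominated by E (write latency 46.9≤47.8, storage 28≥20, cost 238≤491).
C: not dominated (best write latency).
D: dominated by A (write latency 25.5≤63.2, storage 28≥28, cost 1654≤1890).
E: not dominated.
F: dominated by E (write latency 46.9≤64.8, storage 28≥11, cost 238≤311).
G: dominated by B (write latency 47.8≤83.3, storage 20≥11, cost 491≤656).
H: dominated by E (write latency 46.9≤97.2, storage 28≥4, cost 238≤245).
I: not dominated (best storage).
J: not dominated.
K: not dominated.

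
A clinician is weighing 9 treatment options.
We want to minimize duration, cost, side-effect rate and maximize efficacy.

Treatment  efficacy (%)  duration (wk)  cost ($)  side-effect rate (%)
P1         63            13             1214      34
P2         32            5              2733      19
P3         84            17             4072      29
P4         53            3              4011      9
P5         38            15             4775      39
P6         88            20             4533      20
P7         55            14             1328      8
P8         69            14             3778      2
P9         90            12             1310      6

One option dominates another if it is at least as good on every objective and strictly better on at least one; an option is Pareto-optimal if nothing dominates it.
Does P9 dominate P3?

P9 vs P3: efficacy 90≥84, duration 12≤17, cost 1310≤4072, side-effect rate 6≤29 — P9 is at least as good on every objective with at least one strict improvement.

Yes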